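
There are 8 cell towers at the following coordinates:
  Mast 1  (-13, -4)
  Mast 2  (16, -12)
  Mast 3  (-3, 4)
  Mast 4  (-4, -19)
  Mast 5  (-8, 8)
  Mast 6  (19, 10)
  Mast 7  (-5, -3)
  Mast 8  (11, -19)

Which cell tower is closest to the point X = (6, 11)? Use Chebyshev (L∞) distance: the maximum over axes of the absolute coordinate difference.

d(X, Mast 1) = max(19, 15) = 19
d(X, Mast 2) = max(10, 23) = 23
d(X, Mast 3) = max(9, 7) = 9
d(X, Mast 4) = max(10, 30) = 30
d(X, Mast 5) = max(14, 3) = 14
d(X, Mast 6) = max(13, 1) = 13
d(X, Mast 7) = max(11, 14) = 14
d(X, Mast 8) = max(5, 30) = 30
Mast 3 is nearest.

Mast 3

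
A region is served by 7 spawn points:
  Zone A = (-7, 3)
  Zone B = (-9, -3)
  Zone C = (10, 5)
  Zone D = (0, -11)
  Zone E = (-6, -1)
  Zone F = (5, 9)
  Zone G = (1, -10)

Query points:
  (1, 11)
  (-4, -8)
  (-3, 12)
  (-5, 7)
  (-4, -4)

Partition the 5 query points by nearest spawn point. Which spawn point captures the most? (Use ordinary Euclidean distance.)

(1, 11) — d² to each: Zone A:128, Zone B:296, Zone C:117, Zone D:485, Zone E:193, Zone F:20, Zone G:441 → nearest is Zone F
(-4, -8) — d² to each: Zone A:130, Zone B:50, Zone C:365, Zone D:25, Zone E:53, Zone F:370, Zone G:29 → nearest is Zone D
(-3, 12) — d² to each: Zone A:97, Zone B:261, Zone C:218, Zone D:538, Zone E:178, Zone F:73, Zone G:500 → nearest is Zone F
(-5, 7) — d² to each: Zone A:20, Zone B:116, Zone C:229, Zone D:349, Zone E:65, Zone F:104, Zone G:325 → nearest is Zone A
(-4, -4) — d² to each: Zone A:58, Zone B:26, Zone C:277, Zone D:65, Zone E:13, Zone F:250, Zone G:61 → nearest is Zone E
Tally — Zone A:1, Zone D:1, Zone E:1, Zone F:2. Zone F captures the most (2).

Zone F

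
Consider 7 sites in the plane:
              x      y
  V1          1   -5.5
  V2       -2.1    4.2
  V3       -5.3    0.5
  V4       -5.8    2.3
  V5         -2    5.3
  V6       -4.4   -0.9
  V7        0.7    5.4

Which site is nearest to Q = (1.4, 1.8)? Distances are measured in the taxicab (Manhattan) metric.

d(Q,V1) = 0.4 + 7.3 = 7.7
d(Q,V2) = 3.5 + 2.4 = 5.9
d(Q,V3) = 6.7 + 1.3 = 8
d(Q,V4) = 7.2 + 0.5 = 7.7
d(Q,V5) = 3.4 + 3.5 = 6.9
d(Q,V6) = 5.8 + 2.7 = 8.5
d(Q,V7) = 0.7 + 3.6 = 4.3
The smallest is to V7, so Q lies in the Voronoi region of V7.

V7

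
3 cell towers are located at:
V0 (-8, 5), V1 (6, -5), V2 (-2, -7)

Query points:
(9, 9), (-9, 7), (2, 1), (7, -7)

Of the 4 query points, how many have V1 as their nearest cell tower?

(9, 9) — d² to each: V0:305, V1:205, V2:377 → nearest is V1
(-9, 7) — d² to each: V0:5, V1:369, V2:245 → nearest is V0
(2, 1) — d² to each: V0:116, V1:52, V2:80 → nearest is V1
(7, -7) — d² to each: V0:369, V1:5, V2:81 → nearest is V1
3 of the 4 points have V1 as nearest.

3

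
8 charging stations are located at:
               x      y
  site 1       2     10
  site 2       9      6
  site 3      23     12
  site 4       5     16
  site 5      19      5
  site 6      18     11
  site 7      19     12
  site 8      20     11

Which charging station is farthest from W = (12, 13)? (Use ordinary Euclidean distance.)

Compare squared distances (the ordering matches that of the actual distances):
d²(W, site 1) = (12−2)² + (13−10)² = 100 + 9 = 109
d²(W, site 2) = (12−9)² + (13−6)² = 9 + 49 = 58
d²(W, site 3) = (12−23)² + (13−12)² = 121 + 1 = 122
d²(W, site 4) = (12−5)² + (13−16)² = 49 + 9 = 58
d²(W, site 5) = (12−19)² + (13−5)² = 49 + 64 = 113
d²(W, site 6) = (12−18)² + (13−11)² = 36 + 4 = 40
d²(W, site 7) = (12−19)² + (13−12)² = 49 + 1 = 50
d²(W, site 8) = (12−20)² + (13−11)² = 64 + 4 = 68
The largest is to site 3.

site 3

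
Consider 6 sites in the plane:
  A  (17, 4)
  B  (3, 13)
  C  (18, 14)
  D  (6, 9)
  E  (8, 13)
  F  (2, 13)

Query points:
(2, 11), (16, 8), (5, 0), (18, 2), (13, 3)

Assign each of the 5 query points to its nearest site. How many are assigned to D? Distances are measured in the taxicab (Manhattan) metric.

1

(2, 11) — d to each: A:22, B:3, C:19, D:6, E:8, F:2 → nearest is F
(16, 8) — d to each: A:5, B:18, C:8, D:11, E:13, F:19 → nearest is A
(5, 0) — d to each: A:16, B:15, C:27, D:10, E:16, F:16 → nearest is D
(18, 2) — d to each: A:3, B:26, C:12, D:19, E:21, F:27 → nearest is A
(13, 3) — d to each: A:5, B:20, C:16, D:13, E:15, F:21 → nearest is A
1 of the 5 points has D as nearest.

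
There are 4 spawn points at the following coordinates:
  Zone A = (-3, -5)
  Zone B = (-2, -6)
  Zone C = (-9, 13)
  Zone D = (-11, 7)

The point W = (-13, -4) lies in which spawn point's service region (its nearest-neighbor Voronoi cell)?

Zone A

Squared Euclidean distances:
d²(W, Zone A) = (-13−(-3))² + (-4−(-5))² = 100 + 1 = 101
d²(W, Zone B) = (-13−(-2))² + (-4−(-6))² = 121 + 4 = 125
d²(W, Zone C) = (-13−(-9))² + (-4−13)² = 16 + 289 = 305
d²(W, Zone D) = (-13−(-11))² + (-4−7)² = 4 + 121 = 125
Zone A is nearest.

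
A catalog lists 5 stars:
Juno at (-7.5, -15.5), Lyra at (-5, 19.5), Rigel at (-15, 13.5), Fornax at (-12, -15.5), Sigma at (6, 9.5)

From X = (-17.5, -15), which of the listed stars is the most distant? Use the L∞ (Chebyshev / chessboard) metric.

d(X, Juno) = max(10, 0.5) = 10
d(X, Lyra) = max(12.5, 34.5) = 34.5
d(X, Rigel) = max(2.5, 28.5) = 28.5
d(X, Fornax) = max(5.5, 0.5) = 5.5
d(X, Sigma) = max(23.5, 24.5) = 24.5
The largest is to Lyra.

Lyra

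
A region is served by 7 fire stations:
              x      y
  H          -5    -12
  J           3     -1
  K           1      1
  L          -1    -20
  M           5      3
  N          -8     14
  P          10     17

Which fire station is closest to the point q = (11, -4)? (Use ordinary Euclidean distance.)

J

Compare squared distances (the ordering matches that of the actual distances):
|qH|² = (11−(-5))² + (-4−(-12))² = 256 + 64 = 320
|qJ|² = (11−3)² + (-4−(-1))² = 64 + 9 = 73
|qK|² = (11−1)² + (-4−1)² = 100 + 25 = 125
|qL|² = (11−(-1))² + (-4−(-20))² = 144 + 256 = 400
|qM|² = (11−5)² + (-4−3)² = 36 + 49 = 85
|qN|² = (11−(-8))² + (-4−14)² = 361 + 324 = 685
|qP|² = (11−10)² + (-4−17)² = 1 + 441 = 442
The smallest is to J, so q lies in the Voronoi region of J.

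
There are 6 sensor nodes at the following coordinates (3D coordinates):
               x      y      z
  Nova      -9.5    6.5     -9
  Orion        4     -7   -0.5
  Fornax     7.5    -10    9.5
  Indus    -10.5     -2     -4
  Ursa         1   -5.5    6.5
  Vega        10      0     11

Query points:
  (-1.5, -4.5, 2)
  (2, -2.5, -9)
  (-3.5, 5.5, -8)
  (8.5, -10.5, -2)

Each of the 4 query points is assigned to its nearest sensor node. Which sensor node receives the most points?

(-1.5, -4.5, 2) — d² to each: Nova:306, Orion:42.75, Fornax:167.5, Indus:123.25, Ursa:27.5, Vega:233.5 → nearest is Ursa
(2, -2.5, -9) — d² to each: Nova:213.25, Orion:96.5, Fornax:428.75, Indus:181.5, Ursa:250.25, Vega:470.25 → nearest is Orion
(-3.5, 5.5, -8) — d² to each: Nova:38, Orion:268.75, Fornax:667.5, Indus:121.25, Ursa:351.5, Vega:573.5 → nearest is Nova
(8.5, -10.5, -2) — d² to each: Nova:662, Orion:34.75, Fornax:133.5, Indus:437.25, Ursa:153.5, Vega:281.5 → nearest is Orion
Tally — Nova:1, Orion:2, Ursa:1. Orion captures the most (2).

Orion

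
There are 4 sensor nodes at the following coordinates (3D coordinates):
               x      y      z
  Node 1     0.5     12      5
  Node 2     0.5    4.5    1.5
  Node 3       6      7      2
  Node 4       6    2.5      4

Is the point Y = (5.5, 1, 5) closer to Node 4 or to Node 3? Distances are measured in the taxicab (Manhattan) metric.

Node 4

d(Y, Node 4) = |5.5−6| + |1−2.5| + |5−4| = 0.5 + 1.5 + 1 = 3
d(Y, Node 3) = |5.5−6| + |1−7| + |5−2| = 0.5 + 6 + 3 = 9.5
3 < 9.5, so Node 4 is closer.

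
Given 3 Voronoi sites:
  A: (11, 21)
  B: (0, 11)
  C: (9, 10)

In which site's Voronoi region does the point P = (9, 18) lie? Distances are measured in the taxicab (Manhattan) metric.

d(P,A) = |9−11| + |18−21| = 2 + 3 = 5
d(P,B) = |9−0| + |18−11| = 9 + 7 = 16
d(P,C) = |9−9| + |18−10| = 0 + 8 = 8
The smallest is to A, so P lies in the Voronoi region of A.

A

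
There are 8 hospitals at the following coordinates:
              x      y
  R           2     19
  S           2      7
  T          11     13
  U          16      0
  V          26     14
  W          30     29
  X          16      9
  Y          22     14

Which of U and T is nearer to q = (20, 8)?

U

Compare squared distances:
|qU|² = (20−16)² + (8−0)² = 16 + 64 = 80
|qT|² = (20−11)² + (8−13)² = 81 + 25 = 106
80 < 106, so U is closer.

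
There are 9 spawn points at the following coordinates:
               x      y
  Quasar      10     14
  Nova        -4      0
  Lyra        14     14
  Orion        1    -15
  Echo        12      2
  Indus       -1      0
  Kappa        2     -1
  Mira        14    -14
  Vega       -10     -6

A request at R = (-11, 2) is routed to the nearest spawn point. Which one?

Nova

Since √ is increasing, it suffices to compare squared distances:
d²(R, Quasar) = (-11−10)² + (2−14)² = 441 + 144 = 585
d²(R, Nova) = (-11−(-4))² + (2−0)² = 49 + 4 = 53
d²(R, Lyra) = (-11−14)² + (2−14)² = 625 + 144 = 769
d²(R, Orion) = (-11−1)² + (2−(-15))² = 144 + 289 = 433
d²(R, Echo) = (-11−12)² + (2−2)² = 529 + 0 = 529
d²(R, Indus) = (-11−(-1))² + (2−0)² = 100 + 4 = 104
d²(R, Kappa) = (-11−2)² + (2−(-1))² = 169 + 9 = 178
d²(R, Mira) = (-11−14)² + (2−(-14))² = 625 + 256 = 881
d²(R, Vega) = (-11−(-10))² + (2−(-6))² = 1 + 64 = 65
The smallest is to Nova, so R lies in the Voronoi region of Nova.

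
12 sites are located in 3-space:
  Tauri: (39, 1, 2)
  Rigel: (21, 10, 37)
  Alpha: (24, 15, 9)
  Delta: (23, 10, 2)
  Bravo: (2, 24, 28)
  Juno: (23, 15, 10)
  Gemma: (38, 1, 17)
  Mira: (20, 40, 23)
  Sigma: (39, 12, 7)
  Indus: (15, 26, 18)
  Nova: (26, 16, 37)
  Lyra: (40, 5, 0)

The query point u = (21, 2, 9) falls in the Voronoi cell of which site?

Since √ is increasing, it suffices to compare squared distances:
d²(u, Tauri) = (21−39)² + (2−1)² + (9−2)² = 324 + 1 + 49 = 374
d²(u, Rigel) = (21−21)² + (2−10)² + (9−37)² = 0 + 64 + 784 = 848
d²(u, Alpha) = (21−24)² + (2−15)² + (9−9)² = 9 + 169 + 0 = 178
d²(u, Delta) = (21−23)² + (2−10)² + (9−2)² = 4 + 64 + 49 = 117
d²(u, Bravo) = (21−2)² + (2−24)² + (9−28)² = 361 + 484 + 361 = 1206
d²(u, Juno) = (21−23)² + (2−15)² + (9−10)² = 4 + 169 + 1 = 174
d²(u, Gemma) = (21−38)² + (2−1)² + (9−17)² = 289 + 1 + 64 = 354
d²(u, Mira) = (21−20)² + (2−40)² + (9−23)² = 1 + 1444 + 196 = 1641
d²(u, Sigma) = (21−39)² + (2−12)² + (9−7)² = 324 + 100 + 4 = 428
d²(u, Indus) = (21−15)² + (2−26)² + (9−18)² = 36 + 576 + 81 = 693
d²(u, Nova) = (21−26)² + (2−16)² + (9−37)² = 25 + 196 + 784 = 1005
d²(u, Lyra) = (21−40)² + (2−5)² + (9−0)² = 361 + 9 + 81 = 451
The smallest is to Delta, so u lies in the Voronoi region of Delta.

Delta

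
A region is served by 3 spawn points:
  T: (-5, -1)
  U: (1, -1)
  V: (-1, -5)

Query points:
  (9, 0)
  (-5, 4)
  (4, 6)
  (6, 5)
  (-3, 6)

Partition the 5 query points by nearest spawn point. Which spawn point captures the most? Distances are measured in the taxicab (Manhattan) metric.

(9, 0) — d to each: T:15, U:9, V:15 → nearest is U
(-5, 4) — d to each: T:5, U:11, V:13 → nearest is T
(4, 6) — d to each: T:16, U:10, V:16 → nearest is U
(6, 5) — d to each: T:17, U:11, V:17 → nearest is U
(-3, 6) — d to each: T:9, U:11, V:13 → nearest is T
Tally — T:2, U:3. U captures the most (3).

U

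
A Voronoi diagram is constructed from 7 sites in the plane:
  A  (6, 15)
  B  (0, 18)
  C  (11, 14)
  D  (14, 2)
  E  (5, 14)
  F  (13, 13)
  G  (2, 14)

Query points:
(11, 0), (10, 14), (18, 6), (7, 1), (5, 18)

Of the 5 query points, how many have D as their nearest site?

(11, 0) — d² to each: A:250, B:445, C:196, D:13, E:232, F:173, G:277 → nearest is D
(10, 14) — d² to each: A:17, B:116, C:1, D:160, E:25, F:10, G:64 → nearest is C
(18, 6) — d² to each: A:225, B:468, C:113, D:32, E:233, F:74, G:320 → nearest is D
(7, 1) — d² to each: A:197, B:338, C:185, D:50, E:173, F:180, G:194 → nearest is D
(5, 18) — d² to each: A:10, B:25, C:52, D:337, E:16, F:89, G:25 → nearest is A
3 of the 5 points have D as nearest.

3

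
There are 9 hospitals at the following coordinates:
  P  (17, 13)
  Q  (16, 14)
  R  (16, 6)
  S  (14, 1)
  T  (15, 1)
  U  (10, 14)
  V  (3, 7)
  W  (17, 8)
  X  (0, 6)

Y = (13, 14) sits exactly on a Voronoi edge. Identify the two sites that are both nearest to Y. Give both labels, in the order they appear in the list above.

Q and U

Squared distances from Y to each site:
|YP|² = (13−17)² + (14−13)² = 16 + 1 = 17
|YQ|² = (13−16)² + (14−14)² = 9 + 0 = 9
|YR|² = (13−16)² + (14−6)² = 9 + 64 = 73
|YS|² = (13−14)² + (14−1)² = 1 + 169 = 170
|YT|² = (13−15)² + (14−1)² = 4 + 169 = 173
|YU|² = (13−10)² + (14−14)² = 9 + 0 = 9
|YV|² = (13−3)² + (14−7)² = 100 + 49 = 149
|YW|² = (13−17)² + (14−8)² = 16 + 36 = 52
|YX|² = (13−0)² + (14−6)² = 169 + 64 = 233
Y is equidistant from Q and U (both at squared distance 9), and every other site is strictly farther — so Y lies on the Q–U Voronoi edge.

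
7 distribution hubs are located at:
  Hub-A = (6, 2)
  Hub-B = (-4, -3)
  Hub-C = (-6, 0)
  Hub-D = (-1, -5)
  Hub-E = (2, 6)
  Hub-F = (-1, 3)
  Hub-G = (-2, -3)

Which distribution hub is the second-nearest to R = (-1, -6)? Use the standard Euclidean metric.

Compare squared distances (the ordering matches that of the actual distances):
d²(R, Hub-A) = (-1−6)² + (-6−2)² = 49 + 64 = 113
d²(R, Hub-B) = (-1−(-4))² + (-6−(-3))² = 9 + 9 = 18
d²(R, Hub-C) = (-1−(-6))² + (-6−0)² = 25 + 36 = 61
d²(R, Hub-D) = (-1−(-1))² + (-6−(-5))² = 0 + 1 = 1
d²(R, Hub-E) = (-1−2)² + (-6−6)² = 9 + 144 = 153
d²(R, Hub-F) = (-1−(-1))² + (-6−3)² = 0 + 81 = 81
d²(R, Hub-G) = (-1−(-2))² + (-6−(-3))² = 1 + 9 = 10
Sorted ascending: Hub-D, Hub-G, Hub-B, … — the second-nearest is Hub-G.

Hub-G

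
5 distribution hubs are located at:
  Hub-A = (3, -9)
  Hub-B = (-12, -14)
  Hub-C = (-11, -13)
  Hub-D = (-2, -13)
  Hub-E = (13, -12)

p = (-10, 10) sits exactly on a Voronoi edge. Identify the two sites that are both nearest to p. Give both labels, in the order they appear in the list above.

Hub-A and Hub-C

Squared distances from p to each site:
d²(p, Hub-A) = 169 + 361 = 530
d²(p, Hub-B) = 4 + 576 = 580
d²(p, Hub-C) = 1 + 529 = 530
d²(p, Hub-D) = 64 + 529 = 593
d²(p, Hub-E) = 529 + 484 = 1013
p is equidistant from Hub-A and Hub-C (both at squared distance 530), and every other site is strictly farther — so p lies on the Hub-A–Hub-C Voronoi edge.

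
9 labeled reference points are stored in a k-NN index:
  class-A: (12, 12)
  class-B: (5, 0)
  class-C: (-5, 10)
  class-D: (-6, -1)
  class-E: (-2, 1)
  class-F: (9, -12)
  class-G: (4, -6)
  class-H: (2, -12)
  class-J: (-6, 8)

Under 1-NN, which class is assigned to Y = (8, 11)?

Compare squared distances (the ordering matches that of the actual distances):
d²(Y, class-A) = 16 + 1 = 17
d²(Y, class-B) = 9 + 121 = 130
d²(Y, class-C) = 169 + 1 = 170
d²(Y, class-D) = 196 + 144 = 340
d²(Y, class-E) = 100 + 100 = 200
d²(Y, class-F) = 1 + 529 = 530
d²(Y, class-G) = 16 + 289 = 305
d²(Y, class-H) = 36 + 529 = 565
d²(Y, class-J) = 196 + 9 = 205
The smallest is to class-A, so Y lies in the Voronoi region of class-A.

class-A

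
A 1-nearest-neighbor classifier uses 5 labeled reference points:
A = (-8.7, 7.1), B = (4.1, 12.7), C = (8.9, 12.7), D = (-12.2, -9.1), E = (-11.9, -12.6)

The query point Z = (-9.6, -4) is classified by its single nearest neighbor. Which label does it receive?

D

Since √ is increasing, it suffices to compare squared distances:
|ZA|² = (-9.6−(-8.7))² + (-4−7.1)² = 0.81 + 123.21 = 124.02
|ZB|² = (-9.6−4.1)² + (-4−12.7)² = 187.69 + 278.89 = 466.58
|ZC|² = (-9.6−8.9)² + (-4−12.7)² = 342.25 + 278.89 = 621.14
|ZD|² = (-9.6−(-12.2))² + (-4−(-9.1))² = 6.76 + 26.01 = 32.77
|ZE|² = (-9.6−(-11.9))² + (-4−(-12.6))² = 5.29 + 73.96 = 79.25
Minimum is at D.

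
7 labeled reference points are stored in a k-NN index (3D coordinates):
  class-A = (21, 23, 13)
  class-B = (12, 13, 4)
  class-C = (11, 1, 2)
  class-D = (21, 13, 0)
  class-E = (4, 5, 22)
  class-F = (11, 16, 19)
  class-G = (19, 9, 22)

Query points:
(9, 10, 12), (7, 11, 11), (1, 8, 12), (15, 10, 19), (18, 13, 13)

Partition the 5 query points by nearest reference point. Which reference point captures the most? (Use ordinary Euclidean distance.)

class-B

(9, 10, 12) — d² to each: class-A:314, class-B:82, class-C:185, class-D:297, class-E:150, class-F:89, class-G:201 → nearest is class-B
(7, 11, 11) — d² to each: class-A:344, class-B:78, class-C:197, class-D:321, class-E:166, class-F:105, class-G:269 → nearest is class-B
(1, 8, 12) — d² to each: class-A:626, class-B:210, class-C:249, class-D:569, class-E:118, class-F:213, class-G:425 → nearest is class-E
(15, 10, 19) — d² to each: class-A:241, class-B:243, class-C:386, class-D:406, class-E:155, class-F:52, class-G:26 → nearest is class-G
(18, 13, 13) — d² to each: class-A:109, class-B:117, class-C:314, class-D:178, class-E:341, class-F:94, class-G:98 → nearest is class-F
Tally — class-B:2, class-E:1, class-F:1, class-G:1. class-B captures the most (2).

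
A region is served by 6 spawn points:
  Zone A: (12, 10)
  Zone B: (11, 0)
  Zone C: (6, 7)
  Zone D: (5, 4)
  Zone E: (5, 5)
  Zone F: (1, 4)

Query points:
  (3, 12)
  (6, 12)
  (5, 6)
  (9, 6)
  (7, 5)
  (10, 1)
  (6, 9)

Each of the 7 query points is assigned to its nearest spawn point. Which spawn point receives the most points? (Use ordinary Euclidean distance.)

(3, 12) — d² to each: Zone A:85, Zone B:208, Zone C:34, Zone D:68, Zone E:53, Zone F:68 → nearest is Zone C
(6, 12) — d² to each: Zone A:40, Zone B:169, Zone C:25, Zone D:65, Zone E:50, Zone F:89 → nearest is Zone C
(5, 6) — d² to each: Zone A:65, Zone B:72, Zone C:2, Zone D:4, Zone E:1, Zone F:20 → nearest is Zone E
(9, 6) — d² to each: Zone A:25, Zone B:40, Zone C:10, Zone D:20, Zone E:17, Zone F:68 → nearest is Zone C
(7, 5) — d² to each: Zone A:50, Zone B:41, Zone C:5, Zone D:5, Zone E:4, Zone F:37 → nearest is Zone E
(10, 1) — d² to each: Zone A:85, Zone B:2, Zone C:52, Zone D:34, Zone E:41, Zone F:90 → nearest is Zone B
(6, 9) — d² to each: Zone A:37, Zone B:106, Zone C:4, Zone D:26, Zone E:17, Zone F:50 → nearest is Zone C
Tally — Zone B:1, Zone C:4, Zone E:2. Zone C captures the most (4).

Zone C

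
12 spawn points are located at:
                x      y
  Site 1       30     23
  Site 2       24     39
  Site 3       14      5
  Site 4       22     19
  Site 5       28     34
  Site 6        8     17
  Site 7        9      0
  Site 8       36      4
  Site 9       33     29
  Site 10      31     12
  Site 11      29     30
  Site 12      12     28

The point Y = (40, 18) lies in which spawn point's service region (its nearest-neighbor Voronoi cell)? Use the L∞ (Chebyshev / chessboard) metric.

Site 10

d(Y, Site 1) = max(10, 5) = 10
d(Y, Site 2) = max(16, 21) = 21
d(Y, Site 3) = max(26, 13) = 26
d(Y, Site 4) = max(18, 1) = 18
d(Y, Site 5) = max(12, 16) = 16
d(Y, Site 6) = max(32, 1) = 32
d(Y, Site 7) = max(31, 18) = 31
d(Y, Site 8) = max(4, 14) = 14
d(Y, Site 9) = max(7, 11) = 11
d(Y, Site 10) = max(9, 6) = 9
d(Y, Site 11) = max(11, 12) = 12
d(Y, Site 12) = max(28, 10) = 28
Minimum is at Site 10.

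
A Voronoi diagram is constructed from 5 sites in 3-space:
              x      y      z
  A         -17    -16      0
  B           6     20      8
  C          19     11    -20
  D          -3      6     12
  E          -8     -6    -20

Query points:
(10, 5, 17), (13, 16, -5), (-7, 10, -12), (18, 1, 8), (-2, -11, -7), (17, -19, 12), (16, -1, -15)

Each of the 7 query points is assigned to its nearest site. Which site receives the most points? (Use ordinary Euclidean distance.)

(10, 5, 17) — d² to each: A:1459, B:322, C:1486, D:195, E:1814 → nearest is D
(13, 16, -5) — d² to each: A:1949, B:234, C:286, D:645, E:1150 → nearest is B
(-7, 10, -12) — d² to each: A:920, B:669, C:741, D:608, E:321 → nearest is E
(18, 1, 8) — d² to each: A:1578, B:505, C:885, D:482, E:1509 → nearest is D
(-2, -11, -7) — d² to each: A:299, B:1250, C:1094, D:651, E:230 → nearest is E
(17, -19, 12) — d² to each: A:1309, B:1658, C:1928, D:1025, E:1818 → nearest is D
(16, -1, -15) — d² to each: A:1539, B:1070, C:178, D:1139, E:626 → nearest is C
Tally — B:1, C:1, D:3, E:2. D captures the most (3).

D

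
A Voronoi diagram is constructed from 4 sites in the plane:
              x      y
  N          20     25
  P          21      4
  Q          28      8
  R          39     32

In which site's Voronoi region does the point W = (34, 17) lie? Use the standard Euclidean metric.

Q

Since √ is increasing, it suffices to compare squared distances:
|WN|² = (34−20)² + (17−25)² = 196 + 64 = 260
|WP|² = (34−21)² + (17−4)² = 169 + 169 = 338
|WQ|² = (34−28)² + (17−8)² = 36 + 81 = 117
|WR|² = (34−39)² + (17−32)² = 25 + 225 = 250
Minimum is at Q.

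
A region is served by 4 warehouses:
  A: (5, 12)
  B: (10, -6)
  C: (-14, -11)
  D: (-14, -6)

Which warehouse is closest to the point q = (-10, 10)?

Since √ is increasing, it suffices to compare squared distances:
|qA|² = (-10−5)² + (10−12)² = 225 + 4 = 229
|qB|² = (-10−10)² + (10−(-6))² = 400 + 256 = 656
|qC|² = (-10−(-14))² + (10−(-11))² = 16 + 441 = 457
|qD|² = (-10−(-14))² + (10−(-6))² = 16 + 256 = 272
A is nearest.

A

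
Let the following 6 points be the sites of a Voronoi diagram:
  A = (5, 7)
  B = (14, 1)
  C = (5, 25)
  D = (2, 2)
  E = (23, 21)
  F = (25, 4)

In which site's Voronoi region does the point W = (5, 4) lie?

A

Squared Euclidean distances:
|WA|² = 0 + 9 = 9
|WB|² = 81 + 9 = 90
|WC|² = 0 + 441 = 441
|WD|² = 9 + 4 = 13
|WE|² = 324 + 289 = 613
|WF|² = 400 + 0 = 400
A is nearest.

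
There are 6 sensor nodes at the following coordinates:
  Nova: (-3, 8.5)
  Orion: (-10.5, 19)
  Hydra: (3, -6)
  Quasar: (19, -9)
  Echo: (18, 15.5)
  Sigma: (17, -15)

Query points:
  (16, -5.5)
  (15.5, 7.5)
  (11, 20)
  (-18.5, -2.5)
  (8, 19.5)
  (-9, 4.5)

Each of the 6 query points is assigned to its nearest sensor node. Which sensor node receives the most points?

(16, -5.5) — d² to each: Nova:557, Orion:1302.5, Hydra:169.25, Quasar:21.25, Echo:445, Sigma:91.25 → nearest is Quasar
(15.5, 7.5) — d² to each: Nova:343.25, Orion:808.25, Hydra:338.5, Quasar:284.5, Echo:70.25, Sigma:508.5 → nearest is Echo
(11, 20) — d² to each: Nova:328.25, Orion:463.25, Hydra:740, Quasar:905, Echo:69.25, Sigma:1261 → nearest is Echo
(-18.5, -2.5) — d² to each: Nova:361.25, Orion:526.25, Hydra:474.5, Quasar:1448.5, Echo:1656.25, Sigma:1416.5 → nearest is Nova
(8, 19.5) — d² to each: Nova:242, Orion:342.5, Hydra:675.25, Quasar:933.25, Echo:116, Sigma:1271.25 → nearest is Echo
(-9, 4.5) — d² to each: Nova:52, Orion:212.5, Hydra:254.25, Quasar:966.25, Echo:850, Sigma:1056.25 → nearest is Nova
Tally — Nova:2, Quasar:1, Echo:3. Echo captures the most (3).

Echo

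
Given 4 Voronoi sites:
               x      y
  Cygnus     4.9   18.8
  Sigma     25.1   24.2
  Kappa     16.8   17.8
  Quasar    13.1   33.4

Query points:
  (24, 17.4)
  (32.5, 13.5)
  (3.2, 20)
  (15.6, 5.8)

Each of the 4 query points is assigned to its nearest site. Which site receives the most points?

Sigma

(24, 17.4) — d² to each: Cygnus:366.77, Sigma:47.45, Kappa:52, Quasar:374.81 → nearest is Sigma
(32.5, 13.5) — d² to each: Cygnus:789.85, Sigma:169.25, Kappa:264.98, Quasar:772.37 → nearest is Sigma
(3.2, 20) — d² to each: Cygnus:4.33, Sigma:497.25, Kappa:189.8, Quasar:277.57 → nearest is Cygnus
(15.6, 5.8) — d² to each: Cygnus:283.49, Sigma:428.81, Kappa:145.44, Quasar:768.01 → nearest is Kappa
Tally — Cygnus:1, Sigma:2, Kappa:1. Sigma captures the most (2).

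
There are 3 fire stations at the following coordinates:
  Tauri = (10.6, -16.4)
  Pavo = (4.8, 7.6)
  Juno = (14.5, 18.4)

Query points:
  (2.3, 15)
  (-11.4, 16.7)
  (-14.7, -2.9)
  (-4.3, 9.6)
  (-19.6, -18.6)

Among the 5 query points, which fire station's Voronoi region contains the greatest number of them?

(2.3, 15) — d² to each: Tauri:1054.85, Pavo:61.01, Juno:160.4 → nearest is Pavo
(-11.4, 16.7) — d² to each: Tauri:1579.61, Pavo:345.25, Juno:673.7 → nearest is Pavo
(-14.7, -2.9) — d² to each: Tauri:822.34, Pavo:490.5, Juno:1306.33 → nearest is Pavo
(-4.3, 9.6) — d² to each: Tauri:898.01, Pavo:86.81, Juno:430.88 → nearest is Pavo
(-19.6, -18.6) — d² to each: Tauri:916.88, Pavo:1281.8, Juno:2531.81 → nearest is Tauri
Tally — Tauri:1, Pavo:4. Pavo captures the most (4).

Pavo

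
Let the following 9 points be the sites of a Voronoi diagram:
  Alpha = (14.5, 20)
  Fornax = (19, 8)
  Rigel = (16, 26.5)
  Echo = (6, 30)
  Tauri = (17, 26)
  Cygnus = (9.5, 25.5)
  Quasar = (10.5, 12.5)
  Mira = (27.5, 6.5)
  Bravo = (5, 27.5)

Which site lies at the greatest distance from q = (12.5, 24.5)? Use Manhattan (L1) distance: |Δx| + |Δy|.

Mira

d(q, Alpha) = 2 + 4.5 = 6.5
d(q, Fornax) = 6.5 + 16.5 = 23
d(q, Rigel) = 3.5 + 2 = 5.5
d(q, Echo) = 6.5 + 5.5 = 12
d(q, Tauri) = 4.5 + 1.5 = 6
d(q, Cygnus) = 3 + 1 = 4
d(q, Quasar) = 2 + 12 = 14
d(q, Mira) = 15 + 18 = 33
d(q, Bravo) = 7.5 + 3 = 10.5
The largest is to Mira.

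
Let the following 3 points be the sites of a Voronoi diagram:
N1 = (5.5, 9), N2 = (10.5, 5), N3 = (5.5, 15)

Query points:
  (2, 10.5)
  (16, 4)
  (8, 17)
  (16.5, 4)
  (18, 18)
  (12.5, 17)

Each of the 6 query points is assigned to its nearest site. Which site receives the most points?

N3

(2, 10.5) — d² to each: N1:14.5, N2:102.5, N3:32.5 → nearest is N1
(16, 4) — d² to each: N1:135.25, N2:31.25, N3:231.25 → nearest is N2
(8, 17) — d² to each: N1:70.25, N2:150.25, N3:10.25 → nearest is N3
(16.5, 4) — d² to each: N1:146, N2:37, N3:242 → nearest is N2
(18, 18) — d² to each: N1:237.25, N2:225.25, N3:165.25 → nearest is N3
(12.5, 17) — d² to each: N1:113, N2:148, N3:53 → nearest is N3
Tally — N1:1, N2:2, N3:3. N3 captures the most (3).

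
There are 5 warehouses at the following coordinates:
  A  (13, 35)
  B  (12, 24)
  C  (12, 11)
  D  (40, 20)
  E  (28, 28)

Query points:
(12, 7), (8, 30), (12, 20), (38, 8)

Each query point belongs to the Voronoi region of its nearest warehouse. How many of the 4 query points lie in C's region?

1

(12, 7) — d² to each: A:785, B:289, C:16, D:953, E:697 → nearest is C
(8, 30) — d² to each: A:50, B:52, C:377, D:1124, E:404 → nearest is A
(12, 20) — d² to each: A:226, B:16, C:81, D:784, E:320 → nearest is B
(38, 8) — d² to each: A:1354, B:932, C:685, D:148, E:500 → nearest is D
1 of the 4 points has C as nearest.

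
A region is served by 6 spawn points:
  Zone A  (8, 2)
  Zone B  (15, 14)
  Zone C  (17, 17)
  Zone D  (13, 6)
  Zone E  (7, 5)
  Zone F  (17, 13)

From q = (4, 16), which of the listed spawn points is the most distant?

Squared Euclidean distances:
d²(q, Zone A) = 16 + 196 = 212
d²(q, Zone B) = 121 + 4 = 125
d²(q, Zone C) = 169 + 1 = 170
d²(q, Zone D) = 81 + 100 = 181
d²(q, Zone E) = 9 + 121 = 130
d²(q, Zone F) = 169 + 9 = 178
The largest is to Zone A.

Zone A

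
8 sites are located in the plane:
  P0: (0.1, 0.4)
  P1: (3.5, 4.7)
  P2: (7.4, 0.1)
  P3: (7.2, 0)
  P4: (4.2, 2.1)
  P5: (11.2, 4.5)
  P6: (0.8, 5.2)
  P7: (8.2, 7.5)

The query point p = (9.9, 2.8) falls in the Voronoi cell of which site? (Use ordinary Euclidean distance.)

P5

Since √ is increasing, it suffices to compare squared distances:
|pP0|² = 96.04 + 5.76 = 101.8
|pP1|² = 40.96 + 3.61 = 44.57
|pP2|² = 6.25 + 7.29 = 13.54
|pP3|² = 7.29 + 7.84 = 15.13
|pP4|² = 32.49 + 0.49 = 32.98
|pP5|² = 1.69 + 2.89 = 4.58
|pP6|² = 82.81 + 5.76 = 88.57
|pP7|² = 2.89 + 22.09 = 24.98
Minimum is at P5.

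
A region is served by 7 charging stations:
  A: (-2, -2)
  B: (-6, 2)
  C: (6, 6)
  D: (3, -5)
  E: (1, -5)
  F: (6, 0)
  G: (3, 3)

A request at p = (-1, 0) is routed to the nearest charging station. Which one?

Compare squared distances (the ordering matches that of the actual distances):
|pA|² = (-1−(-2))² + (0−(-2))² = 1 + 4 = 5
|pB|² = (-1−(-6))² + (0−2)² = 25 + 4 = 29
|pC|² = (-1−6)² + (0−6)² = 49 + 36 = 85
|pD|² = (-1−3)² + (0−(-5))² = 16 + 25 = 41
|pE|² = (-1−1)² + (0−(-5))² = 4 + 25 = 29
|pF|² = (-1−6)² + (0−0)² = 49 + 0 = 49
|pG|² = (-1−3)² + (0−3)² = 16 + 9 = 25
The smallest is to A, so p lies in the Voronoi region of A.

A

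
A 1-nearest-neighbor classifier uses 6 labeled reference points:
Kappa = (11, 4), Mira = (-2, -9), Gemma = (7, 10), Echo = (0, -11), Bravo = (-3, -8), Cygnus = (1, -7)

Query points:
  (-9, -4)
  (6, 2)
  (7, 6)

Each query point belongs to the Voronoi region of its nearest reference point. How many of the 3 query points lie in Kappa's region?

(-9, -4) — d² to each: Kappa:464, Mira:74, Gemma:452, Echo:130, Bravo:52, Cygnus:109 → nearest is Bravo
(6, 2) — d² to each: Kappa:29, Mira:185, Gemma:65, Echo:205, Bravo:181, Cygnus:106 → nearest is Kappa
(7, 6) — d² to each: Kappa:20, Mira:306, Gemma:16, Echo:338, Bravo:296, Cygnus:205 → nearest is Gemma
1 of the 3 points has Kappa as nearest.

1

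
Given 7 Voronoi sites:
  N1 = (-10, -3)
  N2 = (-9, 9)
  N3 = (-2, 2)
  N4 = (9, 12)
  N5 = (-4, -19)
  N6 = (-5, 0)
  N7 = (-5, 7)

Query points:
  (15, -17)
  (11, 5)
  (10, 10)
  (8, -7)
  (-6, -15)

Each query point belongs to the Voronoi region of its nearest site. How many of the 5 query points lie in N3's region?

(15, -17) — d² to each: N1:821, N2:1252, N3:650, N4:877, N5:365, N6:689, N7:976 → nearest is N5
(11, 5) — d² to each: N1:505, N2:416, N3:178, N4:53, N5:801, N6:281, N7:260 → nearest is N4
(10, 10) — d² to each: N1:569, N2:362, N3:208, N4:5, N5:1037, N6:325, N7:234 → nearest is N4
(8, -7) — d² to each: N1:340, N2:545, N3:181, N4:362, N5:288, N6:218, N7:365 → nearest is N3
(-6, -15) — d² to each: N1:160, N2:585, N3:305, N4:954, N5:20, N6:226, N7:485 → nearest is N5
1 of the 5 points has N3 as nearest.

1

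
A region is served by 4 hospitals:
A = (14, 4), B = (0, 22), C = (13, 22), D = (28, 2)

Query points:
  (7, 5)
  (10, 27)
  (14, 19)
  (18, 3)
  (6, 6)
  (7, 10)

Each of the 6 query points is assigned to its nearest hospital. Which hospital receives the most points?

(7, 5) — d² to each: A:50, B:338, C:325, D:450 → nearest is A
(10, 27) — d² to each: A:545, B:125, C:34, D:949 → nearest is C
(14, 19) — d² to each: A:225, B:205, C:10, D:485 → nearest is C
(18, 3) — d² to each: A:17, B:685, C:386, D:101 → nearest is A
(6, 6) — d² to each: A:68, B:292, C:305, D:500 → nearest is A
(7, 10) — d² to each: A:85, B:193, C:180, D:505 → nearest is A
Tally — A:4, C:2. A captures the most (4).

A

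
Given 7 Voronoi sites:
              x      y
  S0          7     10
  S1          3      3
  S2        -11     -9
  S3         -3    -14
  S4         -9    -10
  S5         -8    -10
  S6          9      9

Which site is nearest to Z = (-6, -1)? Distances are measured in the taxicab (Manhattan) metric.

d(Z,S0) = |-6−7| + |-1−10| = 13 + 11 = 24
d(Z,S1) = |-6−3| + |-1−3| = 9 + 4 = 13
d(Z,S2) = |-6−(-11)| + |-1−(-9)| = 5 + 8 = 13
d(Z,S3) = |-6−(-3)| + |-1−(-14)| = 3 + 13 = 16
d(Z,S4) = |-6−(-9)| + |-1−(-10)| = 3 + 9 = 12
d(Z,S5) = |-6−(-8)| + |-1−(-10)| = 2 + 9 = 11
d(Z,S6) = |-6−9| + |-1−9| = 15 + 10 = 25
S5 is nearest.

S5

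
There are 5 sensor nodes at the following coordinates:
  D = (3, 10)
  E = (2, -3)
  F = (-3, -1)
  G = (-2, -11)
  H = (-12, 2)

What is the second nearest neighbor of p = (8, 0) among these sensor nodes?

Compare squared distances (the ordering matches that of the actual distances):
|pD|² = (8−3)² + (0−10)² = 25 + 100 = 125
|pE|² = (8−2)² + (0−(-3))² = 36 + 9 = 45
|pF|² = (8−(-3))² + (0−(-1))² = 121 + 1 = 122
|pG|² = (8−(-2))² + (0−(-11))² = 100 + 121 = 221
|pH|² = (8−(-12))² + (0−2)² = 400 + 4 = 404
Sorted ascending: E, F, D, … — the second-nearest is F.

F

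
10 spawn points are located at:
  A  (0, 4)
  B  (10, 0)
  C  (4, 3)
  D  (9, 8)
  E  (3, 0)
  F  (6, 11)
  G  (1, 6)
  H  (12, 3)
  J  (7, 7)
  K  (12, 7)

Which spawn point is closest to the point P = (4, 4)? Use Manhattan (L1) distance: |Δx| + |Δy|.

C

d(P,A) = 4 + 0 = 4
d(P,B) = 6 + 4 = 10
d(P,C) = 0 + 1 = 1
d(P,D) = 5 + 4 = 9
d(P,E) = 1 + 4 = 5
d(P,F) = 2 + 7 = 9
d(P,G) = 3 + 2 = 5
d(P,H) = 8 + 1 = 9
d(P,J) = 3 + 3 = 6
d(P,K) = 8 + 3 = 11
C is nearest.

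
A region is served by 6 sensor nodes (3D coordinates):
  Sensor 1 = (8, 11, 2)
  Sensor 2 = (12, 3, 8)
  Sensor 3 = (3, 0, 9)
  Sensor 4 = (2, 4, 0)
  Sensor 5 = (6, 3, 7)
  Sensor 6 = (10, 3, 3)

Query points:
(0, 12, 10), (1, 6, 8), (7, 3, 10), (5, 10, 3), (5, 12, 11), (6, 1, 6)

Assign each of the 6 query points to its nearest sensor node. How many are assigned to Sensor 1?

(0, 12, 10) — d² to each: Sensor 1:129, Sensor 2:229, Sensor 3:154, Sensor 4:168, Sensor 5:126, Sensor 6:230 → nearest is Sensor 5
(1, 6, 8) — d² to each: Sensor 1:110, Sensor 2:130, Sensor 3:41, Sensor 4:69, Sensor 5:35, Sensor 6:115 → nearest is Sensor 5
(7, 3, 10) — d² to each: Sensor 1:129, Sensor 2:29, Sensor 3:26, Sensor 4:126, Sensor 5:10, Sensor 6:58 → nearest is Sensor 5
(5, 10, 3) — d² to each: Sensor 1:11, Sensor 2:123, Sensor 3:140, Sensor 4:54, Sensor 5:66, Sensor 6:74 → nearest is Sensor 1
(5, 12, 11) — d² to each: Sensor 1:91, Sensor 2:139, Sensor 3:152, Sensor 4:194, Sensor 5:98, Sensor 6:170 → nearest is Sensor 1
(6, 1, 6) — d² to each: Sensor 1:120, Sensor 2:44, Sensor 3:19, Sensor 4:61, Sensor 5:5, Sensor 6:29 → nearest is Sensor 5
2 of the 6 points have Sensor 1 as nearest.

2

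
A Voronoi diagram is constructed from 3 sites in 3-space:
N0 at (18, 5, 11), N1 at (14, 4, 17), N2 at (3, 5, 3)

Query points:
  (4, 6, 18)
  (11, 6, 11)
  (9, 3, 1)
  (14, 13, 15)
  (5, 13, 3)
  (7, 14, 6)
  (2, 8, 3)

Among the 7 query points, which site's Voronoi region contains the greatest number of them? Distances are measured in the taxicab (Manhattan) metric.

(4, 6, 18) — d to each: N0:22, N1:13, N2:17 → nearest is N1
(11, 6, 11) — d to each: N0:8, N1:11, N2:17 → nearest is N0
(9, 3, 1) — d to each: N0:21, N1:22, N2:10 → nearest is N2
(14, 13, 15) — d to each: N0:16, N1:11, N2:31 → nearest is N1
(5, 13, 3) — d to each: N0:29, N1:32, N2:10 → nearest is N2
(7, 14, 6) — d to each: N0:25, N1:28, N2:16 → nearest is N2
(2, 8, 3) — d to each: N0:27, N1:30, N2:4 → nearest is N2
Tally — N0:1, N1:2, N2:4. N2 captures the most (4).

N2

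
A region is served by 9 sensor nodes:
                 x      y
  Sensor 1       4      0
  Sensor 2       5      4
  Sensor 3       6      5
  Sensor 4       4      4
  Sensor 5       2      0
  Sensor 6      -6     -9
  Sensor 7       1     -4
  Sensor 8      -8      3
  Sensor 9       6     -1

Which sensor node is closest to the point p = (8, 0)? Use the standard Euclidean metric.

Sensor 9

Compare squared distances (the ordering matches that of the actual distances):
d²(p, Sensor 1) = (8−4)² + (0−0)² = 16 + 0 = 16
d²(p, Sensor 2) = (8−5)² + (0−4)² = 9 + 16 = 25
d²(p, Sensor 3) = (8−6)² + (0−5)² = 4 + 25 = 29
d²(p, Sensor 4) = (8−4)² + (0−4)² = 16 + 16 = 32
d²(p, Sensor 5) = (8−2)² + (0−0)² = 36 + 0 = 36
d²(p, Sensor 6) = (8−(-6))² + (0−(-9))² = 196 + 81 = 277
d²(p, Sensor 7) = (8−1)² + (0−(-4))² = 49 + 16 = 65
d²(p, Sensor 8) = (8−(-8))² + (0−3)² = 256 + 9 = 265
d²(p, Sensor 9) = (8−6)² + (0−(-1))² = 4 + 1 = 5
The smallest is to Sensor 9, so p lies in the Voronoi region of Sensor 9.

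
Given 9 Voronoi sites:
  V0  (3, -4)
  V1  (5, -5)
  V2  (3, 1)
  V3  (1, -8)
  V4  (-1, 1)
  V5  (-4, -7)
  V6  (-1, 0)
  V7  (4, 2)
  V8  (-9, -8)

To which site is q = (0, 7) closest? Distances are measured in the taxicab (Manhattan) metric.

V4

d(q,V0) = 3 + 11 = 14
d(q,V1) = 5 + 12 = 17
d(q,V2) = 3 + 6 = 9
d(q,V3) = 1 + 15 = 16
d(q,V4) = 1 + 6 = 7
d(q,V5) = 4 + 14 = 18
d(q,V6) = 1 + 7 = 8
d(q,V7) = 4 + 5 = 9
d(q,V8) = 9 + 15 = 24
V4 is nearest.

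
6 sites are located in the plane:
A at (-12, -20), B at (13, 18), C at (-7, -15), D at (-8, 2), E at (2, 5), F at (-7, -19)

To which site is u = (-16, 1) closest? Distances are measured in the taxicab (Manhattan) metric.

D

d(u,A) = 4 + 21 = 25
d(u,B) = 29 + 17 = 46
d(u,C) = 9 + 16 = 25
d(u,D) = 8 + 1 = 9
d(u,E) = 18 + 4 = 22
d(u,F) = 9 + 20 = 29
The smallest is to D, so u lies in the Voronoi region of D.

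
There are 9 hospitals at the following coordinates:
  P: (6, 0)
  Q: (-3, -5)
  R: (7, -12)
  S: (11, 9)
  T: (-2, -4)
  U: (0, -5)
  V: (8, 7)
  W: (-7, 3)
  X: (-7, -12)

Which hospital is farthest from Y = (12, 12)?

Since √ is increasing, it suffices to compare squared distances:
|YP|² = (12−6)² + (12−0)² = 36 + 144 = 180
|YQ|² = (12−(-3))² + (12−(-5))² = 225 + 289 = 514
|YR|² = (12−7)² + (12−(-12))² = 25 + 576 = 601
|YS|² = (12−11)² + (12−9)² = 1 + 9 = 10
|YT|² = (12−(-2))² + (12−(-4))² = 196 + 256 = 452
|YU|² = (12−0)² + (12−(-5))² = 144 + 289 = 433
|YV|² = (12−8)² + (12−7)² = 16 + 25 = 41
|YW|² = (12−(-7))² + (12−3)² = 361 + 81 = 442
|YX|² = (12−(-7))² + (12−(-12))² = 361 + 576 = 937
The largest is to X.

X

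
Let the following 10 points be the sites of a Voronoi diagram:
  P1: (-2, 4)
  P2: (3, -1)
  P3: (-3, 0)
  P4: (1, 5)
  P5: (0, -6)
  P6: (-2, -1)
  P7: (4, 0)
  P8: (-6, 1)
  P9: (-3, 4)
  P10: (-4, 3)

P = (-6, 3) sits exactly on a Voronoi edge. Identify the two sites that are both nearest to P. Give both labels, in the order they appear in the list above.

Squared distances from P to each site:
|PP1|² = (-6−(-2))² + (3−4)² = 16 + 1 = 17
|PP2|² = (-6−3)² + (3−(-1))² = 81 + 16 = 97
|PP3|² = (-6−(-3))² + (3−0)² = 9 + 9 = 18
|PP4|² = (-6−1)² + (3−5)² = 49 + 4 = 53
|PP5|² = (-6−0)² + (3−(-6))² = 36 + 81 = 117
|PP6|² = (-6−(-2))² + (3−(-1))² = 16 + 16 = 32
|PP7|² = (-6−4)² + (3−0)² = 100 + 9 = 109
|PP8|² = (-6−(-6))² + (3−1)² = 0 + 4 = 4
|PP9|² = (-6−(-3))² + (3−4)² = 9 + 1 = 10
d²(P, P10) = (-6−(-4))² + (3−3)² = 4 + 0 = 4
P is equidistant from P8 and P10 (both at squared distance 4), and every other site is strictly farther — so P lies on the P8–P10 Voronoi edge.

P8 and P10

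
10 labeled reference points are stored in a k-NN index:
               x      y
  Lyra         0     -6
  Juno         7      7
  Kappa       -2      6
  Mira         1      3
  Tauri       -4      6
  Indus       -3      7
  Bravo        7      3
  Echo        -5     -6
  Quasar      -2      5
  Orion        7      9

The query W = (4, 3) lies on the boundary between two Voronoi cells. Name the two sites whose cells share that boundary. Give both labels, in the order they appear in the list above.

Mira and Bravo

Squared distances from W to each site:
d²(W, Lyra) = 16 + 81 = 97
d²(W, Juno) = 9 + 16 = 25
d²(W, Kappa) = 36 + 9 = 45
d²(W, Mira) = 9 + 0 = 9
d²(W, Tauri) = 64 + 9 = 73
d²(W, Indus) = 49 + 16 = 65
d²(W, Bravo) = 9 + 0 = 9
d²(W, Echo) = 81 + 81 = 162
d²(W, Quasar) = 36 + 4 = 40
d²(W, Orion) = 9 + 36 = 45
W is equidistant from Mira and Bravo (both at squared distance 9), and every other site is strictly farther — so W lies on the Mira–Bravo Voronoi edge.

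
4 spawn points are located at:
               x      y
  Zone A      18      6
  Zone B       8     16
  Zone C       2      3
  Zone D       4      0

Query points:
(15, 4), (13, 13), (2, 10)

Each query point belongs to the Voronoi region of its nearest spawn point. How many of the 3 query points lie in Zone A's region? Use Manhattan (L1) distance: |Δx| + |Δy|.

1

(15, 4) — d to each: Zone A:5, Zone B:19, Zone C:14, Zone D:15 → nearest is Zone A
(13, 13) — d to each: Zone A:12, Zone B:8, Zone C:21, Zone D:22 → nearest is Zone B
(2, 10) — d to each: Zone A:20, Zone B:12, Zone C:7, Zone D:12 → nearest is Zone C
1 of the 3 points has Zone A as nearest.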